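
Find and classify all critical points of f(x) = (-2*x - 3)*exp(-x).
f'(x) = (2*x + 1)*exp(-x)

Solve f'(x) = 0:
  f'(x) = (2*x + 1)·exp(-x) and exp(-x) > 0 for every x, so f'(x) = 0 ⇔ 2*x + 1 = 0.
  2*x + 1 = 0.
  ⇒ x = -1/2

f''(x) = (1 - 2*x)*exp(-x)
Second-derivative test at each critical point:
  f''(-1/2) = 3.2974 > 0 → local minimum

Critical points: x = -1/2 (local minimum)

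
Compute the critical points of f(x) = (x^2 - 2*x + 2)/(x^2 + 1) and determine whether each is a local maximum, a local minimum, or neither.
f'(x) = 2*(x^2 - x - 1)/(x^4 + 2*x^2 + 1)

Solve f'(x) = 0:
  f'(x) = 2*(x^2 - x - 1)/(x^2 + 1)^2; the denominator is positive wherever f is defined, so f'(x) = 0 ⇔ 2*x^2 - 2*x - 2 = 0.
  Factor: 2*x^2 - 2*x - 2 = 2*(x^2 - x - 1); x^2 - x - 1 = 0 has no rational roots; quadratic formula: x = (1 ± √5)/2.
  ⇒ x = 1/2 - sqrt(5)/2 ≈ -0.6180, 1/2 + sqrt(5)/2 ≈ 1.6180

f''(x) = 2*(-2*x^3 + 3*x^2 + 6*x - 1)/(x^6 + 3*x^4 + 3*x^2 + 1)
Second-derivative test at each critical point:
  f''(-0.6180) = -2.3416 < 0 → local maximum
  f''(1.6180) = 0.3416 > 0 → local minimum

Critical points: x = 1/2 - sqrt(5)/2 ≈ -0.6180 (local maximum); x = 1/2 + sqrt(5)/2 ≈ 1.6180 (local minimum)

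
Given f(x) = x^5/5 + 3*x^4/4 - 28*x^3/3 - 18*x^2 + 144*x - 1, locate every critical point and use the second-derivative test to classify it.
f'(x) = x^4 + 3*x^3 - 28*x^2 - 36*x + 144

Solve f'(x) = 0:
  Factor: x^4 + 3*x^3 - 28*x^2 - 36*x + 144 = (x - 4)*(x - 2)*(x + 3)*(x + 6) = 0.
  ⇒ x = -6, -3, 2, 4

f''(x) = 4*x^3 + 9*x^2 - 56*x - 36
Second-derivative test at each critical point:
  f''(-6) = -240 < 0 → local maximum
  f''(-3) = 105 > 0 → local minimum
  f''(2) = -80 < 0 → local maximum
  f''(4) = 140 > 0 → local minimum

Critical points: x = -6 (local maximum); x = -3 (local minimum); x = 2 (local maximum); x = 4 (local minimum)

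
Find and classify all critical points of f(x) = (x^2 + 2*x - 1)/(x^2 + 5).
f'(x) = 2*(-x^2 + 6*x + 5)/(x^4 + 10*x^2 + 25)

Solve f'(x) = 0:
  f'(x) = -2*(x^2 - 6*x - 5)/(x^2 + 5)^2; the denominator is positive wherever f is defined, so f'(x) = 0 ⇔ -2*x^2 + 12*x + 10 = 0.
  Factor: -2*x^2 + 12*x + 10 = -2*(x^2 - 6*x - 5); x^2 - 6*x - 5 = 0 has no rational roots; quadratic formula: x = (6 ± √56)/2.
  ⇒ x = 3 - sqrt(14) ≈ -0.7417, 3 + sqrt(14) ≈ 6.7417

f''(x) = 4*(x^3 - 9*x^2 - 15*x + 15)/(x^6 + 15*x^4 + 75*x^2 + 125)
Second-derivative test at each critical point:
  f''(-0.7417) = 0.4859 > 0 → local minimum
  f''(6.7417) = -0.0059 < 0 → local maximum

Critical points: x = 3 - sqrt(14) ≈ -0.7417 (local minimum); x = 3 + sqrt(14) ≈ 6.7417 (local maximum)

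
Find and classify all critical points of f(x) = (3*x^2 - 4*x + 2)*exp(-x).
f'(x) = (-3*x^2 + 10*x - 6)*exp(-x)

Solve f'(x) = 0:
  f'(x) = (-3*x^2 + 10*x - 6)·exp(-x) and exp(-x) > 0 for every x, so f'(x) = 0 ⇔ -3*x^2 + 10*x - 6 = 0.
  3*x^2 - 10*x + 6 = 0 has no rational roots; quadratic formula: x = (10 ± √28)/6.
  ⇒ x = 5/3 - sqrt(7)/3 ≈ 0.7847, sqrt(7)/3 + 5/3 ≈ 2.5486

f''(x) = (3*x^2 - 16*x + 16)*exp(-x)
Second-derivative test at each critical point:
  f''(0.7847) = 2.4142 > 0 → local minimum
  f''(2.5486) = -0.4138 < 0 → local maximum

Critical points: x = 5/3 - sqrt(7)/3 ≈ 0.7847 (local minimum); x = sqrt(7)/3 + 5/3 ≈ 2.5486 (local maximum)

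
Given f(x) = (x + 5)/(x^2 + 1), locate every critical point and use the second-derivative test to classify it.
f'(x) = (x^2 - 2*x*(x + 5) + 1)/(x^2 + 1)^2

Solve f'(x) = 0:
  f'(x) = -(x^2 + 10*x - 1)/(x^2 + 1)^2; the denominator is positive wherever f is defined, so f'(x) = 0 ⇔ -x^2 - 10*x + 1 = 0.
  x^2 + 10*x - 1 = 0 has no rational roots; quadratic formula: x = (-10 ± √104)/2.
  ⇒ x = -sqrt(26) - 5 ≈ -10.0990, -5 + sqrt(26) ≈ 0.0990

f''(x) = 2*(4*x^2*(x + 5) - (3*x + 5)*(x^2 + 1))/(x^2 + 1)^3
Second-derivative test at each critical point:
  f''(-10.0990) = 0.0010 > 0 → local minimum
  f''(0.0990) = -10.0010 < 0 → local maximum

Critical points: x = -sqrt(26) - 5 ≈ -10.0990 (local minimum); x = -5 + sqrt(26) ≈ 0.0990 (local maximum)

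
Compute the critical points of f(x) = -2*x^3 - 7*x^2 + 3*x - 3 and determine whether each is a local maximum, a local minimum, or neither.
f'(x) = -6*x^2 - 14*x + 3

Solve f'(x) = 0:
  6*x^2 + 14*x - 3 = 0 has no rational roots; quadratic formula: x = (-14 ± √268)/12.
  ⇒ x = -sqrt(67)/6 - 7/6 ≈ -2.5309, -7/6 + sqrt(67)/6 ≈ 0.1976

f''(x) = -12*x - 14
Second-derivative test at each critical point:
  f''(-2.5309) = 16.3707 > 0 → local minimum
  f''(0.1976) = -16.3707 < 0 → local maximum

Critical points: x = -sqrt(67)/6 - 7/6 ≈ -2.5309 (local minimum); x = -7/6 + sqrt(67)/6 ≈ 0.1976 (local maximum)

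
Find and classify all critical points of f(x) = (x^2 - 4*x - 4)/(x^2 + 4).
f'(x) = 4*(x^2 + 4*x - 4)/(x^4 + 8*x^2 + 16)

Solve f'(x) = 0:
  f'(x) = 4*(x^2 + 4*x - 4)/(x^2 + 4)^2; the denominator is positive wherever f is defined, so f'(x) = 0 ⇔ 4*x^2 + 16*x - 16 = 0.
  Factor: 4*x^2 + 16*x - 16 = 4*(x^2 + 4*x - 4); x^2 + 4*x - 4 = 0 has no rational roots; quadratic formula: x = (-4 ± √32)/2.
  ⇒ x = -2*sqrt(2) - 2 ≈ -4.8284, -2 + 2*sqrt(2) ≈ 0.8284

f''(x) = 8*(-x^3 - 6*x^2 + 12*x + 8)/(x^6 + 12*x^4 + 48*x^2 + 64)
Second-derivative test at each critical point:
  f''(-4.8284) = -0.0303 < 0 → local maximum
  f''(0.8284) = 1.0303 > 0 → local minimum

Critical points: x = -2*sqrt(2) - 2 ≈ -4.8284 (local maximum); x = -2 + 2*sqrt(2) ≈ 0.8284 (local minimum)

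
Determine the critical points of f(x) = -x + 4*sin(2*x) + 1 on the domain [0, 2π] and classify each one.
f'(x) = 8*cos(2*x) - 1

Solve f'(x) = 0 on [0, 2π]:
  f'(x) = 0 ⇔ cos(2*x) = 1/8, i.e. 2*x = ±arccos(1/8) + 2nπ; keep the solutions lying in [0, 2π].
  ⇒ x = acos(1/8)/2 ≈ 0.7227, pi - acos(1/8)/2 ≈ 2.4189, acos(1/8)/2 + pi ≈ 3.8643, -acos(1/8)/2 + 2*pi ≈ 5.5605

f''(x) = -16*sin(2*x)
Second-derivative test at each critical point:
  f''(0.7227) = -15.8745 < 0 → local maximum
  f''(2.4189) = 15.8745 > 0 → local minimum
  f''(3.8643) = -15.8745 < 0 → local maximum
  f''(5.5605) = 15.8745 > 0 → local minimum

Critical points: x = acos(1/8)/2 ≈ 0.7227 (local maximum); x = pi - acos(1/8)/2 ≈ 2.4189 (local minimum); x = acos(1/8)/2 + pi ≈ 3.8643 (local maximum); x = -acos(1/8)/2 + 2*pi ≈ 5.5605 (local minimum)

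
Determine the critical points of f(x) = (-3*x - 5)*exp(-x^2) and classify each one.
f'(x) = (2*x*(3*x + 5) - 3)*exp(-x^2)

Solve f'(x) = 0:
  f'(x) = (6*x^2 + 10*x - 3)·exp(-x^2) and exp(-x^2) > 0 for every x, so f'(x) = 0 ⇔ 6*x^2 + 10*x - 3 = 0.
  6*x^2 + 10*x - 3 = 0 has no rational roots; quadratic formula: x = (-10 ± √172)/12.
  ⇒ x = -sqrt(43)/6 - 5/6 ≈ -1.9262, -5/6 + sqrt(43)/6 ≈ 0.2596

f''(x) = 2*(-6*x^3 - 10*x^2 + 9*x + 5)*exp(-x^2)
Second-derivative test at each critical point:
  f''(-1.9262) = -0.3209 < 0 → local maximum
  f''(0.2596) = 12.2603 > 0 → local minimum

Critical points: x = -sqrt(43)/6 - 5/6 ≈ -1.9262 (local maximum); x = -5/6 + sqrt(43)/6 ≈ 0.2596 (local minimum)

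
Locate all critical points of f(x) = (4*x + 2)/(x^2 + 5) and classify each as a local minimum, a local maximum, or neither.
f'(x) = 4*(-x^2 - x + 5)/(x^4 + 10*x^2 + 25)

Solve f'(x) = 0:
  f'(x) = -4*(x^2 + x - 5)/(x^2 + 5)^2; the denominator is positive wherever f is defined, so f'(x) = 0 ⇔ -4*x^2 - 4*x + 20 = 0.
  Factor: -4*x^2 - 4*x + 20 = -4*(x^2 + x - 5); x^2 + x - 5 = 0 has no rational roots; quadratic formula: x = (-1 ± √21)/2.
  ⇒ x = -sqrt(21)/2 - 1/2 ≈ -2.7913, -1/2 + sqrt(21)/2 ≈ 1.7913

f''(x) = 4*(4*x^2*(2*x + 1) - (6*x + 1)*(x^2 + 5))/(x^2 + 5)^3
Second-derivative test at each critical point:
  f''(-2.7913) = 0.1120 > 0 → local minimum
  f''(1.7913) = -0.2720 < 0 → local maximum

Critical points: x = -sqrt(21)/2 - 1/2 ≈ -2.7913 (local minimum); x = -1/2 + sqrt(21)/2 ≈ 1.7913 (local maximum)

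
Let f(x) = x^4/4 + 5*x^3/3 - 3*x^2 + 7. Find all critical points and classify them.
f'(x) = x*(x^2 + 5*x - 6)

Solve f'(x) = 0:
  Factor: x^3 + 5*x^2 - 6*x = x*(x - 1)*(x + 6) = 0.
  ⇒ x = -6, 0, 1

f''(x) = 3*x^2 + 10*x - 6
Second-derivative test at each critical point:
  f''(-6) = 42 > 0 → local minimum
  f''(0) = -6 < 0 → local maximum
  f''(1) = 7 > 0 → local minimum

Critical points: x = -6 (local minimum); x = 0 (local maximum); x = 1 (local minimum)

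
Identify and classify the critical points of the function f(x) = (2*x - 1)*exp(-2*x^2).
f'(x) = 2*(-2*x*(2*x - 1) + 1)*exp(-2*x^2)

Solve f'(x) = 0:
  f'(x) = (-8*x^2 + 4*x + 2)·exp(-2*x^2) and exp(-2*x^2) > 0 for every x, so f'(x) = 0 ⇔ -8*x^2 + 4*x + 2 = 0.
  Factor: -8*x^2 + 4*x + 2 = -2*(4*x^2 - 2*x - 1); 4*x^2 - 2*x - 1 = 0 has no rational roots; quadratic formula: x = (2 ± √20)/8.
  ⇒ x = 1/4 - sqrt(5)/4 ≈ -0.3090, 1/4 + sqrt(5)/4 ≈ 0.8090

f''(x) = 4*(4*x^2*(2*x - 1) - 6*x + 1)*exp(-2*x^2)
Second-derivative test at each critical point:
  f''(-0.3090) = 7.3893 > 0 → local minimum
  f''(0.8090) = -2.4157 < 0 → local maximum

Critical points: x = 1/4 - sqrt(5)/4 ≈ -0.3090 (local minimum); x = 1/4 + sqrt(5)/4 ≈ 0.8090 (local maximum)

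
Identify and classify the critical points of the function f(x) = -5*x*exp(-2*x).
f'(x) = 5*(2*x - 1)*exp(-2*x)

Solve f'(x) = 0:
  f'(x) = (10*x - 5)·exp(-2*x) and exp(-2*x) > 0 for every x, so f'(x) = 0 ⇔ 10*x - 5 = 0.
  Factor: 10*x - 5 = 5*(2*x - 1) = 0.
  ⇒ x = 1/2

f''(x) = 20*(1 - x)*exp(-2*x)
Second-derivative test at each critical point:
  f''(1/2) = 3.6788 > 0 → local minimum

Critical points: x = 1/2 (local minimum)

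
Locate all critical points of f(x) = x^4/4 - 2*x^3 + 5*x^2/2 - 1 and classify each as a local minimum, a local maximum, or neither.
f'(x) = x*(x^2 - 6*x + 5)

Solve f'(x) = 0:
  Factor: x^3 - 6*x^2 + 5*x = x*(x - 5)*(x - 1) = 0.
  ⇒ x = 0, 1, 5

f''(x) = 3*x^2 - 12*x + 5
Second-derivative test at each critical point:
  f''(0) = 5 > 0 → local minimum
  f''(1) = -4 < 0 → local maximum
  f''(5) = 20 > 0 → local minimum

Critical points: x = 0 (local minimum); x = 1 (local maximum); x = 5 (local minimum)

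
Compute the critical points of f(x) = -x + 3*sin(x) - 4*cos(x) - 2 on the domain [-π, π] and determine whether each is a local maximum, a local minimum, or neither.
f'(x) = 4*sin(x) + 3*cos(x) - 1

Solve f'(x) = 0 on [-π, π]:
  f'(x) = 0 ⇔ 4*sin(x) + 3*cos(x) = 1. Write the left side as R·cos(x + φ) with R = √(3² + (-4)²) = 5, cos φ = 3/5, sin φ = -4/5; then cos(x + φ) = 1/5. Solve for x and keep the solutions lying in [-π, π].
  ⇒ x = atan((4 - 6*sqrt(6))/(3 + 8*sqrt(6))) ≈ -0.4421, atan((4 + 6*sqrt(6))/(3 - 8*sqrt(6))) + pi ≈ 2.2967

f''(x) = -3*sin(x) + 4*cos(x)
Second-derivative test at each critical point:
  f''(-0.4421) = 4.8990 > 0 → local minimum
  f''(2.2967) = -4.8990 < 0 → local maximum

Critical points: x = atan((4 - 6*sqrt(6))/(3 + 8*sqrt(6))) ≈ -0.4421 (local minimum); x = atan((4 + 6*sqrt(6))/(3 - 8*sqrt(6))) + pi ≈ 2.2967 (local maximum)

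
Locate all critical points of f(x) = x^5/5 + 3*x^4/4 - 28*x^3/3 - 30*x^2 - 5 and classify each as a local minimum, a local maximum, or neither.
f'(x) = x*(x^3 + 3*x^2 - 28*x - 60)

Solve f'(x) = 0:
  Factor: x^4 + 3*x^3 - 28*x^2 - 60*x = x*(x - 5)*(x + 2)*(x + 6) = 0.
  ⇒ x = -6, -2, 0, 5

f''(x) = 4*x^3 + 9*x^2 - 56*x - 60
Second-derivative test at each critical point:
  f''(-6) = -264 < 0 → local maximum
  f''(-2) = 56 > 0 → local minimum
  f''(0) = -60 < 0 → local maximum
  f''(5) = 385 > 0 → local minimum

Critical points: x = -6 (local maximum); x = -2 (local minimum); x = 0 (local maximum); x = 5 (local minimum)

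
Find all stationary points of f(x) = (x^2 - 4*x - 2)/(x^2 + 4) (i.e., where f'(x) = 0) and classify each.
f'(x) = 4*(x^2 + 3*x - 4)/(x^4 + 8*x^2 + 16)

Solve f'(x) = 0:
  f'(x) = 4*(x - 1)*(x + 4)/(x^2 + 4)^2; the denominator is positive wherever f is defined, so f'(x) = 0 ⇔ 4*x^2 + 12*x - 16 = 0.
  Factor: 4*x^2 + 12*x - 16 = 4*(x - 1)*(x + 4) = 0.
  ⇒ x = -4, 1

f''(x) = 4*(-2*x^3 - 9*x^2 + 24*x + 12)/(x^6 + 12*x^4 + 48*x^2 + 64)
Second-derivative test at each critical point:
  f''(-4) = -1/20 < 0 → local maximum
  f''(1) = 4/5 > 0 → local minimum

Critical points: x = -4 (local maximum); x = 1 (local minimum)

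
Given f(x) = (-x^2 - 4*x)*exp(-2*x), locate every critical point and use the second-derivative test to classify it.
f'(x) = 2*(x^2 + 3*x - 2)*exp(-2*x)

Solve f'(x) = 0:
  f'(x) = (2*x^2 + 6*x - 4)·exp(-2*x) and exp(-2*x) > 0 for every x, so f'(x) = 0 ⇔ 2*x^2 + 6*x - 4 = 0.
  Factor: 2*x^2 + 6*x - 4 = 2*(x^2 + 3*x - 2); x^2 + 3*x - 2 = 0 has no rational roots; quadratic formula: x = (-3 ± √17)/2.
  ⇒ x = -sqrt(17)/2 - 3/2 ≈ -3.5616, -3/2 + sqrt(17)/2 ≈ 0.5616

f''(x) = 2*(-2*x^2 - 4*x + 7)*exp(-2*x)
Second-derivative test at each critical point:
  f''(-3.5616) = -10227.7458 < 0 → local maximum
  f''(0.5616) = 2.6822 > 0 → local minimum

Critical points: x = -sqrt(17)/2 - 3/2 ≈ -3.5616 (local maximum); x = -3/2 + sqrt(17)/2 ≈ 0.5616 (local minimum)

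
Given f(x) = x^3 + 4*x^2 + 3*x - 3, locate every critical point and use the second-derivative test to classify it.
f'(x) = 3*x^2 + 8*x + 3

Solve f'(x) = 0:
  3*x^2 + 8*x + 3 = 0 has no rational roots; quadratic formula: x = (-8 ± √28)/6.
  ⇒ x = -4/3 - sqrt(7)/3 ≈ -2.2153, -4/3 + sqrt(7)/3 ≈ -0.4514

f''(x) = 6*x + 8
Second-derivative test at each critical point:
  f''(-2.2153) = -5.2915 < 0 → local maximum
  f''(-0.4514) = 5.2915 > 0 → local minimum

Critical points: x = -4/3 - sqrt(7)/3 ≈ -2.2153 (local maximum); x = -4/3 + sqrt(7)/3 ≈ -0.4514 (local minimum)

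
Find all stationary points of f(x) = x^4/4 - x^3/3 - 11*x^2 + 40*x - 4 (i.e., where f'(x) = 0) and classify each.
f'(x) = x^3 - x^2 - 22*x + 40

Solve f'(x) = 0:
  Factor: x^3 - x^2 - 22*x + 40 = (x - 4)*(x - 2)*(x + 5) = 0.
  ⇒ x = -5, 2, 4

f''(x) = 3*x^2 - 2*x - 22
Second-derivative test at each critical point:
  f''(-5) = 63 > 0 → local minimum
  f''(2) = -14 < 0 → local maximum
  f''(4) = 18 > 0 → local minimum

Critical points: x = -5 (local minimum); x = 2 (local maximum); x = 4 (local minimum)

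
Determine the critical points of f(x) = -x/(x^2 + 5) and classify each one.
f'(x) = (x^2 - 5)/(x^2 + 5)^2

Solve f'(x) = 0:
  f'(x) = (x^2 - 5)/(x^2 + 5)^2; the denominator is positive wherever f is defined, so f'(x) = 0 ⇔ x^2 - 5 = 0.
  x^2 - 5 = 0 has no rational roots; quadratic formula: x = (0 ± √20)/2.
  ⇒ x = -sqrt(5) ≈ -2.2361, sqrt(5) ≈ 2.2361

f''(x) = 2*x*(15 - x^2)/(x^2 + 5)^3
Second-derivative test at each critical point:
  f''(-2.2361) = -0.0447 < 0 → local maximum
  f''(2.2361) = 0.0447 > 0 → local minimum

Critical points: x = -sqrt(5) ≈ -2.2361 (local maximum); x = sqrt(5) ≈ 2.2361 (local minimum)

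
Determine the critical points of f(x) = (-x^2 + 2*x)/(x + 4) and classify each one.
f'(x) = (-x^2 - 8*x + 8)/(x^2 + 8*x + 16)

Solve f'(x) = 0:
  f'(x) = -(x^2 + 8*x - 8)/(x + 4)^2; the denominator is positive wherever f is defined, so f'(x) = 0 ⇔ -x^2 - 8*x + 8 = 0.
  x^2 + 8*x - 8 = 0 has no rational roots; quadratic formula: x = (-8 ± √96)/2.
  ⇒ x = -2*sqrt(6) - 4 ≈ -8.8990, -4 + 2*sqrt(6) ≈ 0.8990

f''(x) = -48/(x^3 + 12*x^2 + 48*x + 64)
Second-derivative test at each critical point:
  f''(-8.8990) = 0.4082 > 0 → local minimum
  f''(0.8990) = -0.4082 < 0 → local maximum

Critical points: x = -2*sqrt(6) - 4 ≈ -8.8990 (local minimum); x = -4 + 2*sqrt(6) ≈ 0.8990 (local maximum)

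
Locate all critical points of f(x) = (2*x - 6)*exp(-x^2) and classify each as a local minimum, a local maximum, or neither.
f'(x) = 2*(-2*x*(x - 3) + 1)*exp(-x^2)

Solve f'(x) = 0:
  f'(x) = (-4*x^2 + 12*x + 2)·exp(-x^2) and exp(-x^2) > 0 for every x, so f'(x) = 0 ⇔ -4*x^2 + 12*x + 2 = 0.
  Factor: -4*x^2 + 12*x + 2 = -2*(2*x^2 - 6*x - 1); 2*x^2 - 6*x - 1 = 0 has no rational roots; quadratic formula: x = (6 ± √44)/4.
  ⇒ x = 3/2 - sqrt(11)/2 ≈ -0.1583, 3/2 + sqrt(11)/2 ≈ 3.1583

f''(x) = 4*(2*x^2*(x - 3) - 3*x + 3)*exp(-x^2)
Second-derivative test at each critical point:
  f''(-0.1583) = 12.9381 > 0 → local minimum
  f''(3.1583) = -0.0006 < 0 → local maximum

Critical points: x = 3/2 - sqrt(11)/2 ≈ -0.1583 (local minimum); x = 3/2 + sqrt(11)/2 ≈ 3.1583 (local maximum)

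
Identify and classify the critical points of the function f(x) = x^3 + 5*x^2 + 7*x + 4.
f'(x) = 3*x^2 + 10*x + 7

Solve f'(x) = 0:
  Factor: 3*x^2 + 10*x + 7 = (x + 1)*(3*x + 7) = 0.
  ⇒ x = -7/3, -1

f''(x) = 6*x + 10
Second-derivative test at each critical point:
  f''(-7/3) = -4 < 0 → local maximum
  f''(-1) = 4 > 0 → local minimum

Critical points: x = -7/3 (local maximum); x = -1 (local minimum)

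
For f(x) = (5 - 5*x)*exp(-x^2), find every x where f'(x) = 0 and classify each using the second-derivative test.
f'(x) = 5*(2*x*(x - 1) - 1)*exp(-x^2)

Solve f'(x) = 0:
  f'(x) = (10*x^2 - 10*x - 5)·exp(-x^2) and exp(-x^2) > 0 for every x, so f'(x) = 0 ⇔ 10*x^2 - 10*x - 5 = 0.
  Factor: 10*x^2 - 10*x - 5 = 5*(2*x^2 - 2*x - 1); 2*x^2 - 2*x - 1 = 0 has no rational roots; quadratic formula: x = (2 ± √12)/4.
  ⇒ x = 1/2 - sqrt(3)/2 ≈ -0.3660, 1/2 + sqrt(3)/2 ≈ 1.3660

f''(x) = 10*(2*x^2*(1 - x) + 3*x - 1)*exp(-x^2)
Second-derivative test at each critical point:
  f''(-0.3660) = -15.1487 < 0 → local maximum
  f''(1.3660) = 2.6801 > 0 → local minimum

Critical points: x = 1/2 - sqrt(3)/2 ≈ -0.3660 (local maximum); x = 1/2 + sqrt(3)/2 ≈ 1.3660 (local minimum)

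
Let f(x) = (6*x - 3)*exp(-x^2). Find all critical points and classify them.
f'(x) = 6*(-x*(2*x - 1) + 1)*exp(-x^2)

Solve f'(x) = 0:
  f'(x) = (-12*x^2 + 6*x + 6)·exp(-x^2) and exp(-x^2) > 0 for every x, so f'(x) = 0 ⇔ -12*x^2 + 6*x + 6 = 0.
  Factor: -12*x^2 + 6*x + 6 = -6*(x - 1)*(2*x + 1) = 0.
  ⇒ x = -1/2, 1

f''(x) = 6*(2*x^2*(2*x - 1) - 6*x + 1)*exp(-x^2)
Second-derivative test at each critical point:
  f''(-1/2) = 14.0184 > 0 → local minimum
  f''(1) = -6.6218 < 0 → local maximum

Critical points: x = -1/2 (local minimum); x = 1 (local maximum)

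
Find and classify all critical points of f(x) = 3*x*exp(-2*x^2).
f'(x) = 3*(1 - 4*x^2)*exp(-2*x^2)

Solve f'(x) = 0:
  f'(x) = (3 - 12*x^2)·exp(-2*x^2) and exp(-2*x^2) > 0 for every x, so f'(x) = 0 ⇔ 3 - 12*x^2 = 0.
  Factor: 3 - 12*x^2 = -3*(2*x - 1)*(2*x + 1) = 0.
  ⇒ x = -1/2, 1/2

f''(x) = (48*x^3 - 36*x)*exp(-2*x^2)
Second-derivative test at each critical point:
  f''(-1/2) = 7.2784 > 0 → local minimum
  f''(1/2) = -7.2784 < 0 → local maximum

Critical points: x = -1/2 (local minimum); x = 1/2 (local maximum)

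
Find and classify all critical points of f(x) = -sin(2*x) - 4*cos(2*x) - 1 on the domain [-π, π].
f'(x) = 8*sin(2*x) - 2*cos(2*x)

Solve f'(x) = 0 on [-π, π]:
  f'(x) = 0 ⇔ -cos(2*x) = -4*sin(2*x) ⇔ tan(2*x) = 1/4, i.e. 2*x = arctan(1/4) + nπ; keep the solutions lying in [-π, π].
  ⇒ x = -pi + atan(1/4)/2 ≈ -3.0191, -pi/2 + atan(1/4)/2 ≈ -1.4483, atan(1/4)/2 ≈ 0.1225, atan(1/4)/2 + pi/2 ≈ 1.6933

f''(x) = 4*sin(2*x) + 16*cos(2*x)
Second-derivative test at each critical point:
  f''(-3.0191) = 16.4924 > 0 → local minimum
  f''(-1.4483) = -16.4924 < 0 → local maximum
  f''(0.1225) = 16.4924 > 0 → local minimum
  f''(1.6933) = -16.4924 < 0 → local maximum

Critical points: x = -pi + atan(1/4)/2 ≈ -3.0191 (local minimum); x = -pi/2 + atan(1/4)/2 ≈ -1.4483 (local maximum); x = atan(1/4)/2 ≈ 0.1225 (local minimum); x = atan(1/4)/2 + pi/2 ≈ 1.6933 (local maximum)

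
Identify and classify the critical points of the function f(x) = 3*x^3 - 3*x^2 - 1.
f'(x) = 3*x*(3*x - 2)

Solve f'(x) = 0:
  Factor: 9*x^2 - 6*x = 3*x*(3*x - 2) = 0.
  ⇒ x = 0, 2/3

f''(x) = 18*x - 6
Second-derivative test at each critical point:
  f''(0) = -6 < 0 → local maximum
  f''(2/3) = 6 > 0 → local minimum

Critical points: x = 0 (local maximum); x = 2/3 (local minimum)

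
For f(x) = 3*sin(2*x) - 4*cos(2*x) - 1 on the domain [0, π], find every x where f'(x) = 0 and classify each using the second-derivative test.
f'(x) = 8*sin(2*x) + 6*cos(2*x)

Solve f'(x) = 0 on [0, π]:
  f'(x) = 0 ⇔ 3*cos(2*x) = -4*sin(2*x) ⇔ tan(2*x) = -3/4, i.e. 2*x = arctan(-3/4) + nπ; keep the solutions lying in [0, π].
  ⇒ x = -atan(3/4)/2 + pi/2 ≈ 1.2490, pi - atan(3/4)/2 ≈ 2.8198

f''(x) = -12*sin(2*x) + 16*cos(2*x)
Second-derivative test at each critical point:
  f''(1.2490) = -20 < 0 → local maximum
  f''(2.8198) = 20 > 0 → local minimum

Critical points: x = -atan(3/4)/2 + pi/2 ≈ 1.2490 (local maximum); x = pi - atan(3/4)/2 ≈ 2.8198 (local minimum)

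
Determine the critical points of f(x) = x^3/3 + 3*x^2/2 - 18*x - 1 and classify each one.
f'(x) = x^2 + 3*x - 18

Solve f'(x) = 0:
  Factor: x^2 + 3*x - 18 = (x - 3)*(x + 6) = 0.
  ⇒ x = -6, 3

f''(x) = 2*x + 3
Second-derivative test at each critical point:
  f''(-6) = -9 < 0 → local maximum
  f''(3) = 9 > 0 → local minimum

Critical points: x = -6 (local maximum); x = 3 (local minimum)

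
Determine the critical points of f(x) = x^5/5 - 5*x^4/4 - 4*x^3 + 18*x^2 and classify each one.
f'(x) = x*(x^3 - 5*x^2 - 12*x + 36)

Solve f'(x) = 0:
  Factor: x^4 - 5*x^3 - 12*x^2 + 36*x = x*(x - 6)*(x - 2)*(x + 3) = 0.
  ⇒ x = -3, 0, 2, 6

f''(x) = 4*x^3 - 15*x^2 - 24*x + 36
Second-derivative test at each critical point:
  f''(-3) = -135 < 0 → local maximum
  f''(0) = 36 > 0 → local minimum
  f''(2) = -40 < 0 → local maximum
  f''(6) = 216 > 0 → local minimum

Critical points: x = -3 (local maximum); x = 0 (local minimum); x = 2 (local maximum); x = 6 (local minimum)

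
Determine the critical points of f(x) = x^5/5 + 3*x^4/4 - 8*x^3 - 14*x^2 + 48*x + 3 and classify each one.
f'(x) = x^4 + 3*x^3 - 24*x^2 - 28*x + 48

Solve f'(x) = 0:
  Factor: x^4 + 3*x^3 - 24*x^2 - 28*x + 48 = (x - 4)*(x - 1)*(x + 2)*(x + 6) = 0.
  ⇒ x = -6, -2, 1, 4

f''(x) = 4*x^3 + 9*x^2 - 48*x - 28
Second-derivative test at each critical point:
  f''(-6) = -280 < 0 → local maximum
  f''(-2) = 72 > 0 → local minimum
  f''(1) = -63 < 0 → local maximum
  f''(4) = 180 > 0 → local minimum

Critical points: x = -6 (local maximum); x = -2 (local minimum); x = 1 (local maximum); x = 4 (local minimum)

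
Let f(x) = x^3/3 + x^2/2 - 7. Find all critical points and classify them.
f'(x) = x*(x + 1)

Solve f'(x) = 0:
  Factor: x^2 + x = x*(x + 1) = 0.
  ⇒ x = -1, 0

f''(x) = 2*x + 1
Second-derivative test at each critical point:
  f''(-1) = -1 < 0 → local maximum
  f''(0) = 1 > 0 → local minimum

Critical points: x = -1 (local maximum); x = 0 (local minimum)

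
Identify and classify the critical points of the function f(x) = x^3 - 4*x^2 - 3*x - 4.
f'(x) = 3*x^2 - 8*x - 3

Solve f'(x) = 0:
  Factor: 3*x^2 - 8*x - 3 = (x - 3)*(3*x + 1) = 0.
  ⇒ x = -1/3, 3

f''(x) = 6*x - 8
Second-derivative test at each critical point:
  f''(-1/3) = -10 < 0 → local maximum
  f''(3) = 10 > 0 → local minimum

Critical points: x = -1/3 (local maximum); x = 3 (local minimum)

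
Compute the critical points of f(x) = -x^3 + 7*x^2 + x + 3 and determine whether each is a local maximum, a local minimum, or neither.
f'(x) = -3*x^2 + 14*x + 1

Solve f'(x) = 0:
  3*x^2 - 14*x - 1 = 0 has no rational roots; quadratic formula: x = (14 ± √208)/6.
  ⇒ x = 7/3 - 2*sqrt(13)/3 ≈ -0.0704, 7/3 + 2*sqrt(13)/3 ≈ 4.7370

f''(x) = 14 - 6*x
Second-derivative test at each critical point:
  f''(-0.0704) = 14.4222 > 0 → local minimum
  f''(4.7370) = -14.4222 < 0 → local maximum

Critical points: x = 7/3 - 2*sqrt(13)/3 ≈ -0.0704 (local minimum); x = 7/3 + 2*sqrt(13)/3 ≈ 4.7370 (local maximum)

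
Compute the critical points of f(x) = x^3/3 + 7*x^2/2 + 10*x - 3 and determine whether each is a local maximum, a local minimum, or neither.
f'(x) = x^2 + 7*x + 10

Solve f'(x) = 0:
  Factor: x^2 + 7*x + 10 = (x + 2)*(x + 5) = 0.
  ⇒ x = -5, -2

f''(x) = 2*x + 7
Second-derivative test at each critical point:
  f''(-5) = -3 < 0 → local maximum
  f''(-2) = 3 > 0 → local minimum

Critical points: x = -5 (local maximum); x = -2 (local minimum)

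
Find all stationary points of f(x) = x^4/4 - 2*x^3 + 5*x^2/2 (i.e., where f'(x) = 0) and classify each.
f'(x) = x*(x^2 - 6*x + 5)

Solve f'(x) = 0:
  Factor: x^3 - 6*x^2 + 5*x = x*(x - 5)*(x - 1) = 0.
  ⇒ x = 0, 1, 5

f''(x) = 3*x^2 - 12*x + 5
Second-derivative test at each critical point:
  f''(0) = 5 > 0 → local minimum
  f''(1) = -4 < 0 → local maximum
  f''(5) = 20 > 0 → local minimum

Critical points: x = 0 (local minimum); x = 1 (local maximum); x = 5 (local minimum)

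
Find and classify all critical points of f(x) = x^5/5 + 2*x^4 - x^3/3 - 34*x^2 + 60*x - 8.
f'(x) = x^4 + 8*x^3 - x^2 - 68*x + 60

Solve f'(x) = 0:
  Factor: x^4 + 8*x^3 - x^2 - 68*x + 60 = (x - 2)*(x - 1)*(x + 5)*(x + 6) = 0.
  ⇒ x = -6, -5, 1, 2

f''(x) = 4*x^3 + 24*x^2 - 2*x - 68
Second-derivative test at each critical point:
  f''(-6) = -56 < 0 → local maximum
  f''(-5) = 42 > 0 → local minimum
  f''(1) = -42 < 0 → local maximum
  f''(2) = 56 > 0 → local minimum

Critical points: x = -6 (local maximum); x = -5 (local minimum); x = 1 (local maximum); x = 2 (local minimum)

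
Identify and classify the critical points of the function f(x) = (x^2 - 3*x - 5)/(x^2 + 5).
f'(x) = (3*x^2 + 20*x - 15)/(x^4 + 10*x^2 + 25)

Solve f'(x) = 0:
  f'(x) = (3*x^2 + 20*x - 15)/(x^2 + 5)^2; the denominator is positive wherever f is defined, so f'(x) = 0 ⇔ 3*x^2 + 20*x - 15 = 0.
  3*x^2 + 20*x - 15 = 0 has no rational roots; quadratic formula: x = (-20 ± √580)/6.
  ⇒ x = -sqrt(145)/3 - 10/3 ≈ -7.3472, -10/3 + sqrt(145)/3 ≈ 0.6805

f''(x) = 2*(-3*x^3 - 30*x^2 + 45*x + 50)/(x^6 + 15*x^4 + 75*x^2 + 125)
Second-derivative test at each critical point:
  f''(-7.3472) = -0.0069 < 0 → local maximum
  f''(0.6805) = 0.8069 > 0 → local minimum

Critical points: x = -sqrt(145)/3 - 10/3 ≈ -7.3472 (local maximum); x = -10/3 + sqrt(145)/3 ≈ 0.6805 (local minimum)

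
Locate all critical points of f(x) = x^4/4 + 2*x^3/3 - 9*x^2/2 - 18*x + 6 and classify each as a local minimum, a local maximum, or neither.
f'(x) = x^3 + 2*x^2 - 9*x - 18

Solve f'(x) = 0:
  Factor: x^3 + 2*x^2 - 9*x - 18 = (x - 3)*(x + 2)*(x + 3) = 0.
  ⇒ x = -3, -2, 3

f''(x) = 3*x^2 + 4*x - 9
Second-derivative test at each critical point:
  f''(-3) = 6 > 0 → local minimum
  f''(-2) = -5 < 0 → local maximum
  f''(3) = 30 > 0 → local minimum

Critical points: x = -3 (local minimum); x = -2 (local maximum); x = 3 (local minimum)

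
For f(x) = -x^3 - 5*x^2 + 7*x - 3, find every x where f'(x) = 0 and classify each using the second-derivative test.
f'(x) = -3*x^2 - 10*x + 7

Solve f'(x) = 0:
  3*x^2 + 10*x - 7 = 0 has no rational roots; quadratic formula: x = (-10 ± √184)/6.
  ⇒ x = -sqrt(46)/3 - 5/3 ≈ -3.9274, -5/3 + sqrt(46)/3 ≈ 0.5941

f''(x) = -6*x - 10
Second-derivative test at each critical point:
  f''(-3.9274) = 13.5647 > 0 → local minimum
  f''(0.5941) = -13.5647 < 0 → local maximum

Critical points: x = -sqrt(46)/3 - 5/3 ≈ -3.9274 (local minimum); x = -5/3 + sqrt(46)/3 ≈ 0.5941 (local maximum)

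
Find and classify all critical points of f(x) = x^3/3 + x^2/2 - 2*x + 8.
f'(x) = x^2 + x - 2

Solve f'(x) = 0:
  Factor: x^2 + x - 2 = (x - 1)*(x + 2) = 0.
  ⇒ x = -2, 1

f''(x) = 2*x + 1
Second-derivative test at each critical point:
  f''(-2) = -3 < 0 → local maximum
  f''(1) = 3 > 0 → local minimum

Critical points: x = -2 (local maximum); x = 1 (local minimum)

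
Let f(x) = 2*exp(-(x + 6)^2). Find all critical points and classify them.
f'(x) = 4*(-x - 6)*exp(-(x + 6)^2)

Solve f'(x) = 0:
  f'(x) = (-4*x - 24)·exp(-(x + 6)^2) and exp(-(x + 6)^2) > 0 for every x, so f'(x) = 0 ⇔ -4*x - 24 = 0.
  Factor: -4*x - 24 = -4*(x + 6) = 0.
  ⇒ x = -6

f''(x) = 4*(2*(x + 6)^2 - 1)*exp(-(x + 6)^2)
Second-derivative test at each critical point:
  f''(-6) = -4 < 0 → local maximum

Critical points: x = -6 (local maximum)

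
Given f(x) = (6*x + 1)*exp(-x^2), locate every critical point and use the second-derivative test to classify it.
f'(x) = 2*(-x*(6*x + 1) + 3)*exp(-x^2)

Solve f'(x) = 0:
  f'(x) = (-12*x^2 - 2*x + 6)·exp(-x^2) and exp(-x^2) > 0 for every x, so f'(x) = 0 ⇔ -12*x^2 - 2*x + 6 = 0.
  Factor: -12*x^2 - 2*x + 6 = -2*(6*x^2 + x - 3); 6*x^2 + x - 3 = 0 has no rational roots; quadratic formula: x = (-1 ± √73)/12.
  ⇒ x = -sqrt(73)/12 - 1/12 ≈ -0.7953, -1/12 + sqrt(73)/12 ≈ 0.6287

f''(x) = 2*(2*x^2*(6*x + 1) - 18*x - 1)*exp(-x^2)
Second-derivative test at each critical point:
  f''(-0.7953) = 9.0777 > 0 → local minimum
  f''(0.6287) = -11.5093 < 0 → local maximum

Critical points: x = -sqrt(73)/12 - 1/12 ≈ -0.7953 (local minimum); x = -1/12 + sqrt(73)/12 ≈ 0.6287 (local maximum)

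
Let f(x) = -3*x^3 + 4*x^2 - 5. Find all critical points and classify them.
f'(x) = x*(8 - 9*x)

Solve f'(x) = 0:
  Factor: -9*x^2 + 8*x = -x*(9*x - 8) = 0.
  ⇒ x = 0, 8/9

f''(x) = 8 - 18*x
Second-derivative test at each critical point:
  f''(0) = 8 > 0 → local minimum
  f''(8/9) = -8 < 0 → local maximum

Critical points: x = 0 (local minimum); x = 8/9 (local maximum)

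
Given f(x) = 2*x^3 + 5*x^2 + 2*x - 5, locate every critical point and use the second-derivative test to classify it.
f'(x) = 6*x^2 + 10*x + 2

Solve f'(x) = 0:
  Factor: 6*x^2 + 10*x + 2 = 2*(3*x^2 + 5*x + 1); 3*x^2 + 5*x + 1 = 0 has no rational roots; quadratic formula: x = (-5 ± √13)/6.
  ⇒ x = -5/6 - sqrt(13)/6 ≈ -1.4343, -5/6 + sqrt(13)/6 ≈ -0.2324

f''(x) = 12*x + 10
Second-derivative test at each critical point:
  f''(-1.4343) = -7.2111 < 0 → local maximum
  f''(-0.2324) = 7.2111 > 0 → local minimum

Critical points: x = -5/6 - sqrt(13)/6 ≈ -1.4343 (local maximum); x = -5/6 + sqrt(13)/6 ≈ -0.2324 (local minimum)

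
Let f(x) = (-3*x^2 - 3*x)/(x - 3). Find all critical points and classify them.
f'(x) = 3*(-x^2 + 6*x + 3)/(x^2 - 6*x + 9)

Solve f'(x) = 0:
  f'(x) = -3*(x^2 - 6*x - 3)/(x - 3)^2; the denominator is positive wherever f is defined, so f'(x) = 0 ⇔ -3*x^2 + 18*x + 9 = 0.
  Factor: -3*x^2 + 18*x + 9 = -3*(x^2 - 6*x - 3); x^2 - 6*x - 3 = 0 has no rational roots; quadratic formula: x = (6 ± √48)/2.
  ⇒ x = 3 - 2*sqrt(3) ≈ -0.4641, 3 + 2*sqrt(3) ≈ 6.4641

f''(x) = -72/(x^3 - 9*x^2 + 27*x - 27)
Second-derivative test at each critical point:
  f''(-0.4641) = 1.7321 > 0 → local minimum
  f''(6.4641) = -1.7321 < 0 → local maximum

Critical points: x = 3 - 2*sqrt(3) ≈ -0.4641 (local minimum); x = 3 + 2*sqrt(3) ≈ 6.4641 (local maximum)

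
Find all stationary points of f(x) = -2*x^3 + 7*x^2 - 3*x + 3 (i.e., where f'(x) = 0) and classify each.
f'(x) = -6*x^2 + 14*x - 3

Solve f'(x) = 0:
  6*x^2 - 14*x + 3 = 0 has no rational roots; quadratic formula: x = (14 ± √124)/12.
  ⇒ x = 7/6 - sqrt(31)/6 ≈ 0.2387, sqrt(31)/6 + 7/6 ≈ 2.0946

f''(x) = 14 - 12*x
Second-derivative test at each critical point:
  f''(0.2387) = 11.1355 > 0 → local minimum
  f''(2.0946) = -11.1355 < 0 → local maximum

Critical points: x = 7/6 - sqrt(31)/6 ≈ 0.2387 (local minimum); x = sqrt(31)/6 + 7/6 ≈ 2.0946 (local maximum)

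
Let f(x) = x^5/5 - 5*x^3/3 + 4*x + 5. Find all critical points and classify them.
f'(x) = x^4 - 5*x^2 + 4

Solve f'(x) = 0:
  Factor: x^4 - 5*x^2 + 4 = (x - 2)*(x - 1)*(x + 1)*(x + 2) = 0.
  ⇒ x = -2, -1, 1, 2

f''(x) = 4*x^3 - 10*x
Second-derivative test at each critical point:
  f''(-2) = -12 < 0 → local maximum
  f''(-1) = 6 > 0 → local minimum
  f''(1) = -6 < 0 → local maximum
  f''(2) = 12 > 0 → local minimum

Critical points: x = -2 (local maximum); x = -1 (local minimum); x = 1 (local maximum); x = 2 (local minimum)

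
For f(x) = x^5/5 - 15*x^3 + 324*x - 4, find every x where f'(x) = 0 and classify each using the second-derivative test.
f'(x) = x^4 - 45*x^2 + 324

Solve f'(x) = 0:
  Factor: x^4 - 45*x^2 + 324 = (x - 6)*(x - 3)*(x + 3)*(x + 6) = 0.
  ⇒ x = -6, -3, 3, 6

f''(x) = 4*x^3 - 90*x
Second-derivative test at each critical point:
  f''(-6) = -324 < 0 → local maximum
  f''(-3) = 162 > 0 → local minimum
  f''(3) = -162 < 0 → local maximum
  f''(6) = 324 > 0 → local minimum

Critical points: x = -6 (local maximum); x = -3 (local minimum); x = 3 (local maximum); x = 6 (local minimum)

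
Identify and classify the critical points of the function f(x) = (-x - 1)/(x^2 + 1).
f'(x) = (-x^2 + 2*x*(x + 1) - 1)/(x^2 + 1)^2

Solve f'(x) = 0:
  f'(x) = (x^2 + 2*x - 1)/(x^2 + 1)^2; the denominator is positive wherever f is defined, so f'(x) = 0 ⇔ x^2 + 2*x - 1 = 0.
  x^2 + 2*x - 1 = 0 has no rational roots; quadratic formula: x = (-2 ± √8)/2.
  ⇒ x = -sqrt(2) - 1 ≈ -2.4142, -1 + sqrt(2) ≈ 0.4142

f''(x) = 2*(-4*x^2*(x + 1) + (3*x + 1)*(x^2 + 1))/(x^2 + 1)^3
Second-derivative test at each critical point:
  f''(-2.4142) = -0.0607 < 0 → local maximum
  f''(0.4142) = 2.0607 > 0 → local minimum

Critical points: x = -sqrt(2) - 1 ≈ -2.4142 (local maximum); x = -1 + sqrt(2) ≈ 0.4142 (local minimum)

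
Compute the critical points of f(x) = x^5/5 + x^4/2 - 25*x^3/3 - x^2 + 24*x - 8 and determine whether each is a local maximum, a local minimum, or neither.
f'(x) = x^4 + 2*x^3 - 25*x^2 - 2*x + 24

Solve f'(x) = 0:
  Factor: x^4 + 2*x^3 - 25*x^2 - 2*x + 24 = (x - 4)*(x - 1)*(x + 1)*(x + 6) = 0.
  ⇒ x = -6, -1, 1, 4

f''(x) = 4*x^3 + 6*x^2 - 50*x - 2
Second-derivative test at each critical point:
  f''(-6) = -350 < 0 → local maximum
  f''(-1) = 50 > 0 → local minimum
  f''(1) = -42 < 0 → local maximum
  f''(4) = 150 > 0 → local minimum

Critical points: x = -6 (local maximum); x = -1 (local minimum); x = 1 (local maximum); x = 4 (local minimum)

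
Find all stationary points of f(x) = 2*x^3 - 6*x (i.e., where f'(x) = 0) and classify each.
f'(x) = 6*x^2 - 6

Solve f'(x) = 0:
  Factor: 6*x^2 - 6 = 6*(x - 1)*(x + 1) = 0.
  ⇒ x = -1, 1

f''(x) = 12*x
Second-derivative test at each critical point:
  f''(-1) = -12 < 0 → local maximum
  f''(1) = 12 > 0 → local minimum

Critical points: x = -1 (local maximum); x = 1 (local minimum)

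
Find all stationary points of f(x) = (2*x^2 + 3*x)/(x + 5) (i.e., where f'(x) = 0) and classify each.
f'(x) = (2*x^2 + 20*x + 15)/(x^2 + 10*x + 25)

Solve f'(x) = 0:
  f'(x) = (2*x^2 + 20*x + 15)/(x + 5)^2; the denominator is positive wherever f is defined, so f'(x) = 0 ⇔ 2*x^2 + 20*x + 15 = 0.
  2*x^2 + 20*x + 15 = 0 has no rational roots; quadratic formula: x = (-20 ± √280)/4.
  ⇒ x = -5 - sqrt(70)/2 ≈ -9.1833, -5 + sqrt(70)/2 ≈ -0.8167

f''(x) = 70/(x^3 + 15*x^2 + 75*x + 125)
Second-derivative test at each critical point:
  f''(-9.1833) = -0.9562 < 0 → local maximum
  f''(-0.8167) = 0.9562 > 0 → local minimum

Critical points: x = -5 - sqrt(70)/2 ≈ -9.1833 (local maximum); x = -5 + sqrt(70)/2 ≈ -0.8167 (local minimum)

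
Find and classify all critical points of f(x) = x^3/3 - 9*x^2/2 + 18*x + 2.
f'(x) = x^2 - 9*x + 18

Solve f'(x) = 0:
  Factor: x^2 - 9*x + 18 = (x - 6)*(x - 3) = 0.
  ⇒ x = 3, 6

f''(x) = 2*x - 9
Second-derivative test at each critical point:
  f''(3) = -3 < 0 → local maximum
  f''(6) = 3 > 0 → local minimum

Critical points: x = 3 (local maximum); x = 6 (local minimum)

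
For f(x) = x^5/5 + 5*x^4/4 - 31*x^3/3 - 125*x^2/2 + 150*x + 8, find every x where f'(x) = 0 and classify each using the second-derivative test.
f'(x) = x^4 + 5*x^3 - 31*x^2 - 125*x + 150

Solve f'(x) = 0:
  Factor: x^4 + 5*x^3 - 31*x^2 - 125*x + 150 = (x - 5)*(x - 1)*(x + 5)*(x + 6) = 0.
  ⇒ x = -6, -5, 1, 5

f''(x) = 4*x^3 + 15*x^2 - 62*x - 125
Second-derivative test at each critical point:
  f''(-6) = -77 < 0 → local maximum
  f''(-5) = 60 > 0 → local minimum
  f''(1) = -168 < 0 → local maximum
  f''(5) = 440 > 0 → local minimum

Critical points: x = -6 (local maximum); x = -5 (local minimum); x = 1 (local maximum); x = 5 (local minimum)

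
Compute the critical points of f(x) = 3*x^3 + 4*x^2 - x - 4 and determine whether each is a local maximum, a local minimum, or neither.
f'(x) = 9*x^2 + 8*x - 1

Solve f'(x) = 0:
  Factor: 9*x^2 + 8*x - 1 = (x + 1)*(9*x - 1) = 0.
  ⇒ x = -1, 1/9

f''(x) = 18*x + 8
Second-derivative test at each critical point:
  f''(-1) = -10 < 0 → local maximum
  f''(1/9) = 10 > 0 → local minimum

Critical points: x = -1 (local maximum); x = 1/9 (local minimum)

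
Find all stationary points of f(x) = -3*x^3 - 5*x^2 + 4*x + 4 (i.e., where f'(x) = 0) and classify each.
f'(x) = -9*x^2 - 10*x + 4

Solve f'(x) = 0:
  9*x^2 + 10*x - 4 = 0 has no rational roots; quadratic formula: x = (-10 ± √244)/18.
  ⇒ x = -sqrt(61)/9 - 5/9 ≈ -1.4234, -5/9 + sqrt(61)/9 ≈ 0.3122

f''(x) = -18*x - 10
Second-derivative test at each critical point:
  f''(-1.4234) = 15.6205 > 0 → local minimum
  f''(0.3122) = -15.6205 < 0 → local maximum

Critical points: x = -sqrt(61)/9 - 5/9 ≈ -1.4234 (local minimum); x = -5/9 + sqrt(61)/9 ≈ 0.3122 (local maximum)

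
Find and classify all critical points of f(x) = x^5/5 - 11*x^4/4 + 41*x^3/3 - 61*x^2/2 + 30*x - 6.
f'(x) = x^4 - 11*x^3 + 41*x^2 - 61*x + 30

Solve f'(x) = 0:
  Factor: x^4 - 11*x^3 + 41*x^2 - 61*x + 30 = (x - 5)*(x - 3)*(x - 2)*(x - 1) = 0.
  ⇒ x = 1, 2, 3, 5

f''(x) = 4*x^3 - 33*x^2 + 82*x - 61
Second-derivative test at each critical point:
  f''(1) = -8 < 0 → local maximum
  f''(2) = 3 > 0 → local minimum
  f''(3) = -4 < 0 → local maximum
  f''(5) = 24 > 0 → local minimum

Critical points: x = 1 (local maximum); x = 2 (local minimum); x = 3 (local maximum); x = 5 (local minimum)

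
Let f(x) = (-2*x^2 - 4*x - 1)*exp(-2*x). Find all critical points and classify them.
f'(x) = 2*(2*x^2 + 2*x - 1)*exp(-2*x)

Solve f'(x) = 0:
  f'(x) = (4*x^2 + 4*x - 2)·exp(-2*x) and exp(-2*x) > 0 for every x, so f'(x) = 0 ⇔ 4*x^2 + 4*x - 2 = 0.
  Factor: 4*x^2 + 4*x - 2 = 2*(2*x^2 + 2*x - 1); 2*x^2 + 2*x - 1 = 0 has no rational roots; quadratic formula: x = (-2 ± √12)/4.
  ⇒ x = -sqrt(3)/2 - 1/2 ≈ -1.3660, -1/2 + sqrt(3)/2 ≈ 0.3660

f''(x) = 8*(1 - x^2)*exp(-2*x)
Second-derivative test at each critical point:
  f''(-1.3660) = -106.4474 < 0 → local maximum
  f''(0.3660) = 3.3319 > 0 → local minimum

Critical points: x = -sqrt(3)/2 - 1/2 ≈ -1.3660 (local maximum); x = -1/2 + sqrt(3)/2 ≈ 0.3660 (local minimum)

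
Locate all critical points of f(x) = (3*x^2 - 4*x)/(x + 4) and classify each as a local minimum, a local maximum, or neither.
f'(x) = (3*x^2 + 24*x - 16)/(x^2 + 8*x + 16)

Solve f'(x) = 0:
  f'(x) = (3*x^2 + 24*x - 16)/(x + 4)^2; the denominator is positive wherever f is defined, so f'(x) = 0 ⇔ 3*x^2 + 24*x - 16 = 0.
  3*x^2 + 24*x - 16 = 0 has no rational roots; quadratic formula: x = (-24 ± √768)/6.
  ⇒ x = -8*sqrt(3)/3 - 4 ≈ -8.6188, -4 + 8*sqrt(3)/3 ≈ 0.6188

f''(x) = 128/(x^3 + 12*x^2 + 48*x + 64)
Second-derivative test at each critical point:
  f''(-8.6188) = -1.2990 < 0 → local maximum
  f''(0.6188) = 1.2990 > 0 → local minimum

Critical points: x = -8*sqrt(3)/3 - 4 ≈ -8.6188 (local maximum); x = -4 + 8*sqrt(3)/3 ≈ 0.6188 (local minimum)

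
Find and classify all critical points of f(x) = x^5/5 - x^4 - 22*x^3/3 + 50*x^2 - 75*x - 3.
f'(x) = x^4 - 4*x^3 - 22*x^2 + 100*x - 75

Solve f'(x) = 0:
  Factor: x^4 - 4*x^3 - 22*x^2 + 100*x - 75 = (x - 5)*(x - 3)*(x - 1)*(x + 5) = 0.
  ⇒ x = -5, 1, 3, 5

f''(x) = 4*x^3 - 12*x^2 - 44*x + 100
Second-derivative test at each critical point:
  f''(-5) = -480 < 0 → local maximum
  f''(1) = 48 > 0 → local minimum
  f''(3) = -32 < 0 → local maximum
  f''(5) = 80 > 0 → local minimum

Critical points: x = -5 (local maximum); x = 1 (local minimum); x = 3 (local maximum); x = 5 (local minimum)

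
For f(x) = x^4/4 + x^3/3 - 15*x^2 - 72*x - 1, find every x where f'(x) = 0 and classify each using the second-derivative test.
f'(x) = x^3 + x^2 - 30*x - 72

Solve f'(x) = 0:
  Factor: x^3 + x^2 - 30*x - 72 = (x - 6)*(x + 3)*(x + 4) = 0.
  ⇒ x = -4, -3, 6

f''(x) = 3*x^2 + 2*x - 30
Second-derivative test at each critical point:
  f''(-4) = 10 > 0 → local minimum
  f''(-3) = -9 < 0 → local maximum
  f''(6) = 90 > 0 → local minimum

Critical points: x = -4 (local minimum); x = -3 (local maximum); x = 6 (local minimum)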